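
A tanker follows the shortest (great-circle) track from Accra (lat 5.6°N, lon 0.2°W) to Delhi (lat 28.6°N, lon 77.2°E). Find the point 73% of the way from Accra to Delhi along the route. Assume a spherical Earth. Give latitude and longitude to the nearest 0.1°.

Write both endpoints as unit vectors p₁, p₂ with components (cos φ cos λ, cos φ sin λ, sin φ).
The central angle between the endpoints is δ = arccos(p₁·p₂) ≈ 1.331 rad (76.3°).
Interpolate at f = 0.73 with slerp weights a = sin((1−f)δ)/sin δ ≈ 0.362, b = sin(fδ)/sin δ ≈ 0.850.
p = a·p₁ + b·p₂ ≈ (0.526, 0.727, 0.442); φ = arcsin(p_z) ≈ 26.25°, λ = atan2(p_y, p_x) ≈ 54.11°.

≈ lat 26.3°N, lon 54.1°E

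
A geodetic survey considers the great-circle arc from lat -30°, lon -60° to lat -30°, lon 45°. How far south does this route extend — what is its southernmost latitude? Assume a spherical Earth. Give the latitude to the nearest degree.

The great circle lies in the plane with unit normal n̂ = (p₁ × p₂)/|p₁ × p₂|.
Here n̂_z ≈ +0.726; the vertex latitude is φ_max = arccos|n̂_z| ≈ 43.5°.
Check via Clairaut: cos φ_max = |cos φ₁| · sin C = cos(30.0°)·sin(123.1°) ≈ 0.726, again giving ≈ 43.5°.

≈ -43°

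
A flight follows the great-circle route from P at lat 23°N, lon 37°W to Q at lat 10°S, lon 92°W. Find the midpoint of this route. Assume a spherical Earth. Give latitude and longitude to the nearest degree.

The haversine formula gives a central angle δ ≈ 1.102 rad (63.1°) between the endpoints.
Interpolate at f = 1/2 with slerp weights a = sin((1−f)δ)/sin δ ≈ 0.587, b = sin(fδ)/sin δ ≈ 0.587.
p = a·p₁ + b·p₂ ≈ (0.411, -0.903, 0.127); φ = arcsin(p_z) ≈ 7.32°, λ = atan2(p_y, p_x) ≈ -65.51°.

≈ lat 7°N, lon 66°W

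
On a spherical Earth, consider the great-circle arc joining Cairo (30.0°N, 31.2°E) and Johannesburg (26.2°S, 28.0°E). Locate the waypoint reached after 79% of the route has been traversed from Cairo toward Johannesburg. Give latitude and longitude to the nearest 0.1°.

≈ 14.4°S, 28.7°E

Write both endpoints as unit vectors p₁, p₂ with components (cos φ cos λ, cos φ sin λ, sin φ).
The central angle between the endpoints is δ = arccos(p₁·p₂) ≈ 0.982 rad (56.3°).
Interpolate at f = 0.79 with slerp weights a = sin((1−f)δ)/sin δ ≈ 0.246, b = sin(fδ)/sin δ ≈ 0.842.
p = a·p₁ + b·p₂ ≈ (0.850, 0.465, -0.249); φ = arcsin(p_z) ≈ -14.40°, λ = atan2(p_y, p_x) ≈ 28.70°.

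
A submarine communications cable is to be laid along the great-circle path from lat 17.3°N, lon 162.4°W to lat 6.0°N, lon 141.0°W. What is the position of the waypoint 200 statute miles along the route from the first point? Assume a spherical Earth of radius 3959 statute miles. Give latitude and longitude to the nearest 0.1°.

≈ lat 16.0°N, lon 159.7°W

Convert each endpoint to a unit vector on the sphere (x = cos φ cos λ, y = cos φ sin λ, z = sin φ).
The central angle between the endpoints is δ = arccos(p₁·p₂) ≈ 0.415 rad (23.8°). The total great-circle distance is δ·R ≈ 0.415 × 3959 ≈ 1643 mi, so the target fraction is f = 200/1643 ≈ 0.122.
Interpolate at f ≈ 0.122 with slerp weights a = sin((1−f)δ)/sin δ ≈ 0.884, b = sin(fδ)/sin δ ≈ 0.125.
p = a·p₁ + b·p₂ ≈ (-0.901, -0.334, 0.276); φ = arcsin(p_z) ≈ 16.02°, λ = atan2(p_y, p_x) ≈ -159.69°.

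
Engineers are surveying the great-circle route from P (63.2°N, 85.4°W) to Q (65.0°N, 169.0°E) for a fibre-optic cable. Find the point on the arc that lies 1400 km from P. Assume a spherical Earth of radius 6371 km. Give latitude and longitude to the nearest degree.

≈ (71°N, 111°W)

Convert each endpoint to a unit vector on the sphere (x = cos φ cos λ, y = cos φ sin λ, z = sin φ).
The central angle between the endpoints is δ = arccos(p₁·p₂) ≈ 0.711 rad (40.7°). The total great-circle distance is δ·R ≈ 0.711 × 6371 ≈ 4530 km, so the target fraction is f = 1400/4530 ≈ 0.309.
Interpolate at f ≈ 0.309 with slerp weights a = sin((1−f)δ)/sin δ ≈ 0.723, b = sin(fδ)/sin δ ≈ 0.334.
p = a·p₁ + b·p₂ ≈ (-0.112, -0.298, 0.948); φ = arcsin(p_z) ≈ 71.43°, λ = atan2(p_y, p_x) ≈ -110.68°.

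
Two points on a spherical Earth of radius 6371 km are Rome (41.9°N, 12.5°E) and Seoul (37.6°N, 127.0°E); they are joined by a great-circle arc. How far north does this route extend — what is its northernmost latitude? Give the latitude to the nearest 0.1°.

The great circle lies in the plane with unit normal n̂ = (p₁ × p₂)/|p₁ × p₂|.
Here n̂_z ≈ +0.544; the vertex latitude is φ_max = arccos|n̂_z| ≈ 57.1°.
Check via Clairaut: cos φ_max = |cos φ₁| · sin C = cos(41.9°)·sin(46.9°) ≈ 0.544, again giving ≈ 57.1°.

≈ 57.1°N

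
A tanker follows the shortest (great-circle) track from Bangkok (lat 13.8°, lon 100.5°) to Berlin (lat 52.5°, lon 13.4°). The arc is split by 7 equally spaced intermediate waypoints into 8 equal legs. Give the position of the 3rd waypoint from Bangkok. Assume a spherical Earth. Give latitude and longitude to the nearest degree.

The haversine formula gives a central angle δ ≈ 1.350 rad (77.3°) between the endpoints.
Interpolate at f = 3/8 with slerp weights a = sin((1−f)δ)/sin δ ≈ 0.766, b = sin(fδ)/sin δ ≈ 0.497.
p = a·p₁ + b·p₂ ≈ (0.159, 0.801, 0.577); φ = arcsin(p_z) ≈ 35.23°, λ = atan2(p_y, p_x) ≈ 78.79°.

≈ lat 35°, lon 79°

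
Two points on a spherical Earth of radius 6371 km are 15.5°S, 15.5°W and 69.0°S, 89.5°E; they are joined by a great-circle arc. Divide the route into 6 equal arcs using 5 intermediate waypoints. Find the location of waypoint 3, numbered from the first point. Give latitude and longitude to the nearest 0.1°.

The haversine formula gives a central angle δ ≈ 1.410 rad (80.8°) between the endpoints.
Interpolate at f = 3/6 with slerp weights a = sin((1−f)δ)/sin δ ≈ 0.657, b = sin(fδ)/sin δ ≈ 0.657.
p = a·p₁ + b·p₂ ≈ (0.612, 0.066, -0.788); φ = arcsin(p_z) ≈ -52.03°, λ = atan2(p_y, p_x) ≈ 6.18°.

≈ 52.0°S, 6.2°E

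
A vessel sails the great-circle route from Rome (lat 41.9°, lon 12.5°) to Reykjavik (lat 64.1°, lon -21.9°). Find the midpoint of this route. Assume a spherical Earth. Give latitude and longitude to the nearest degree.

≈ lat 54°, lon 0°

Write both endpoints as unit vectors p₁, p₂ with components (cos φ cos λ, cos φ sin λ, sin φ).
The central angle between the endpoints is δ = arccos(p₁·p₂) ≈ 0.518 rad (29.7°).
Interpolate at f = 1/2 with slerp weights a = sin((1−f)δ)/sin δ ≈ 0.517, b = sin(fδ)/sin δ ≈ 0.517.
p = a·p₁ + b·p₂ ≈ (0.585, -0.001, 0.811); φ = arcsin(p_z) ≈ 54.16°, λ = atan2(p_y, p_x) ≈ -0.09°.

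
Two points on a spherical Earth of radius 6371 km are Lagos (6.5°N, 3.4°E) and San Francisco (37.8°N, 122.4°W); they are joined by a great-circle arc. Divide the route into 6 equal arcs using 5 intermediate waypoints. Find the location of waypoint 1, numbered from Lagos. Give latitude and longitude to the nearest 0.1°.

≈ (19.7°N, 10.4°W)

Convert each endpoint to a unit vector on the sphere (x = cos φ cos λ, y = cos φ sin λ, z = sin φ).
The central angle between the endpoints is δ = arccos(p₁·p₂) ≈ 1.971 rad (112.9°).
Interpolate at f = 1/6 with slerp weights a = sin((1−f)δ)/sin δ ≈ 1.083, b = sin(fδ)/sin δ ≈ 0.350.
p = a·p₁ + b·p₂ ≈ (0.926, -0.170, 0.337); φ = arcsin(p_z) ≈ 19.72°, λ = atan2(p_y, p_x) ≈ -10.40°.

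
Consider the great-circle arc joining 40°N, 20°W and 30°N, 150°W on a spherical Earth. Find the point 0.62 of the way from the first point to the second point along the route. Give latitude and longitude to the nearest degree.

≈ 55°N, 112°W

Convert each endpoint to a unit vector on the sphere (x = cos φ cos λ, y = cos φ sin λ, z = sin φ).
The central angle between the endpoints is δ = arccos(p₁·p₂) ≈ 1.676 rad (96.0°).
Interpolate at f = 0.62 with slerp weights a = sin((1−f)δ)/sin δ ≈ 0.598, b = sin(fδ)/sin δ ≈ 0.867.
p = a·p₁ + b·p₂ ≈ (-0.220, -0.532, 0.818); φ = arcsin(p_z) ≈ 54.86°, λ = atan2(p_y, p_x) ≈ -112.43°.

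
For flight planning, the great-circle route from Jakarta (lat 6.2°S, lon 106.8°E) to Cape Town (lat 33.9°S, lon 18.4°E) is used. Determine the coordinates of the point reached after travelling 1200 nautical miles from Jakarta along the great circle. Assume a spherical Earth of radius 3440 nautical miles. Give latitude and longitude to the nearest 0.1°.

≈ lat 16.8°S, lon 89.5°E

Convert each endpoint to a unit vector on the sphere (x = cos φ cos λ, y = cos φ sin λ, z = sin φ).
The central angle between the endpoints is δ = arccos(p₁·p₂) ≈ 1.487 rad (85.2°). The total great-circle distance is δ·R ≈ 1.487 × 3440 ≈ 5117 nmi, so the target fraction is f = 1200/5117 ≈ 0.235.
Interpolate at f ≈ 0.235 with slerp weights a = sin((1−f)δ)/sin δ ≈ 0.911, b = sin(fδ)/sin δ ≈ 0.343.
p = a·p₁ + b·p₂ ≈ (0.008, 0.957, -0.290); φ = arcsin(p_z) ≈ -16.84°, λ = atan2(p_y, p_x) ≈ 89.50°.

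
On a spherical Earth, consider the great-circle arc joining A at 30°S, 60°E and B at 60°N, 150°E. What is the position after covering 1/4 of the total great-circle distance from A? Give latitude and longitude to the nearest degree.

Convert each endpoint to a unit vector on the sphere (x = cos φ cos λ, y = cos φ sin λ, z = sin φ).
The central angle between the endpoints is δ = arccos(p₁·p₂) ≈ 2.019 rad (115.7°).
Interpolate at f = 1/4 with slerp weights a = sin((1−f)δ)/sin δ ≈ 1.108, b = sin(fδ)/sin δ ≈ 0.536.
p = a·p₁ + b·p₂ ≈ (0.247, 0.965, -0.089); φ = arcsin(p_z) ≈ -5.12°, λ = atan2(p_y, p_x) ≈ 75.62°.

≈ 5°S, 76°E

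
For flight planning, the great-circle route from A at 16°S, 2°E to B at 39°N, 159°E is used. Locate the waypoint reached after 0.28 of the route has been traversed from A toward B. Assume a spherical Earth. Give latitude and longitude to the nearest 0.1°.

≈ 18.0°N, 26.8°E

Write both endpoints as unit vectors p₁, p₂ with components (cos φ cos λ, cos φ sin λ, sin φ).
The central angle between the endpoints is δ = arccos(p₁·p₂) ≈ 2.608 rad (149.4°).
Interpolate at f = 0.28 with slerp weights a = sin((1−f)δ)/sin δ ≈ 1.875, b = sin(fδ)/sin δ ≈ 1.312.
p = a·p₁ + b·p₂ ≈ (0.849, 0.428, 0.309); φ = arcsin(p_z) ≈ 18.00°, λ = atan2(p_y, p_x) ≈ 26.77°.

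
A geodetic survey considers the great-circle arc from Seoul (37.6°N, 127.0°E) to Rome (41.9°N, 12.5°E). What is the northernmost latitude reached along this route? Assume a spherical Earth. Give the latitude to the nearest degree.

The great circle lies in the plane with unit normal n̂ = (p₁ × p₂)/|p₁ × p₂|.
Here n̂_z ≈ -0.544; the vertex latitude is φ_max = arccos|n̂_z| ≈ 57.1°.

≈ 57°N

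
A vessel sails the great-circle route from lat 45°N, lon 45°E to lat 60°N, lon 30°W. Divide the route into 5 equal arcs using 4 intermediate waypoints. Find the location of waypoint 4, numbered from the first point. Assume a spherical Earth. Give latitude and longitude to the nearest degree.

Convert each endpoint to a unit vector on the sphere (x = cos φ cos λ, y = cos φ sin λ, z = sin φ).
The central angle between the endpoints is δ = arccos(p₁·p₂) ≈ 0.790 rad (45.3°).
Interpolate at f = 4/5 with slerp weights a = sin((1−f)δ)/sin δ ≈ 0.221, b = sin(fδ)/sin δ ≈ 0.832.
p = a·p₁ + b·p₂ ≈ (0.471, -0.097, 0.877); φ = arcsin(p_z) ≈ 61.26°, λ = atan2(p_y, p_x) ≈ -11.66°.

≈ lat 61°N, lon 12°W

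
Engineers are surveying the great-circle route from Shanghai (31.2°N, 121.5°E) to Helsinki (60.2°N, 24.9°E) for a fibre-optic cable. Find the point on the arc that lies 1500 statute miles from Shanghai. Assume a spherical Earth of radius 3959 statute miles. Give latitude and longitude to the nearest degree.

≈ 48°N, 104°E

Convert each endpoint to a unit vector on the sphere (x = cos φ cos λ, y = cos φ sin λ, z = sin φ).
The central angle between the endpoints is δ = arccos(p₁·p₂) ≈ 1.159 rad (66.4°). The total great-circle distance is δ·R ≈ 1.159 × 3959 ≈ 4587 mi, so the target fraction is f = 1500/4587 ≈ 0.327.
Interpolate at f ≈ 0.327 with slerp weights a = sin((1−f)δ)/sin δ ≈ 0.767, b = sin(fδ)/sin δ ≈ 0.404.
p = a·p₁ + b·p₂ ≈ (-0.161, 0.644, 0.748); φ = arcsin(p_z) ≈ 48.40°, λ = atan2(p_y, p_x) ≈ 104.03°.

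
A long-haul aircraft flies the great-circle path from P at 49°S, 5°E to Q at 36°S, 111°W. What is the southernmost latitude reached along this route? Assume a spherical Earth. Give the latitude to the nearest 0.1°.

The great circle lies in the plane with unit normal n̂ = (p₁ × p₂)/|p₁ × p₂|.
Here n̂_z ≈ -0.488; the vertex latitude is φ_max = arccos|n̂_z| ≈ 60.8°.
Check via Clairaut: cos φ_max = |cos φ₁| · sin C = cos(49.0°)·sin(131.9°) ≈ 0.488, again giving ≈ 60.8°.

≈ 60.8°S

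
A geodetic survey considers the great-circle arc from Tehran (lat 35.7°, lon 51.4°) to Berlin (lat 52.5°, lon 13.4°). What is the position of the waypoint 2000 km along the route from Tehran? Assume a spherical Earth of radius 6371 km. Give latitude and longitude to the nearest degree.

Convert each endpoint to a unit vector on the sphere (x = cos φ cos λ, y = cos φ sin λ, z = sin φ).
The central angle between the endpoints is δ = arccos(p₁·p₂) ≈ 0.550 rad (31.5°). The total great-circle distance is δ·R ≈ 0.550 × 6371 ≈ 3504 km, so the target fraction is f = 2000/3504 ≈ 0.571.
Interpolate at f ≈ 0.571 with slerp weights a = sin((1−f)δ)/sin δ ≈ 0.447, b = sin(fδ)/sin δ ≈ 0.591.
p = a·p₁ + b·p₂ ≈ (0.577, 0.367, 0.730); φ = arcsin(p_z) ≈ 46.87°, λ = atan2(p_y, p_x) ≈ 32.50°.

≈ lat 47°, lon 33°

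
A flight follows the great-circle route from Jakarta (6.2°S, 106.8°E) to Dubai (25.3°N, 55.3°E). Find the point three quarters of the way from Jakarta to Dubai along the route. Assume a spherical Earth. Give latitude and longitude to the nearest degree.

≈ 18°N, 69°E

Convert each endpoint to a unit vector on the sphere (x = cos φ cos λ, y = cos φ sin λ, z = sin φ).
The central angle between the endpoints is δ = arccos(p₁·p₂) ≈ 1.032 rad (59.1°).
Interpolate at f = 3/4 with slerp weights a = sin((1−f)δ)/sin δ ≈ 0.297, b = sin(fδ)/sin δ ≈ 0.814.
p = a·p₁ + b·p₂ ≈ (0.334, 0.888, 0.316); φ = arcsin(p_z) ≈ 18.42°, λ = atan2(p_y, p_x) ≈ 69.41°.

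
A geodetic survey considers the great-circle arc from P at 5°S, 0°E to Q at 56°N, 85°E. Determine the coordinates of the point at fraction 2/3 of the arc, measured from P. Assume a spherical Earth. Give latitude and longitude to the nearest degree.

≈ 43°N, 42°E

Write both endpoints as unit vectors p₁, p₂ with components (cos φ cos λ, cos φ sin λ, sin φ).
The central angle between the endpoints is δ = arccos(p₁·p₂) ≈ 1.595 rad (91.4°).
Interpolate at f = 2/3 with slerp weights a = sin((1−f)δ)/sin δ ≈ 0.507, b = sin(fδ)/sin δ ≈ 0.874.
p = a·p₁ + b·p₂ ≈ (0.548, 0.487, 0.680); φ = arcsin(p_z) ≈ 42.88°, λ = atan2(p_y, p_x) ≈ 41.64°.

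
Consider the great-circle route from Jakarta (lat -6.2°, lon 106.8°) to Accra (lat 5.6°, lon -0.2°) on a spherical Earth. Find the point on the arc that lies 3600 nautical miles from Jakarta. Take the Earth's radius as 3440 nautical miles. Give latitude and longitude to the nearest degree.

≈ lat 0°, lon 47°

The haversine formula gives a central angle δ ≈ 1.875 rad (107.4°) between the endpoints. The total great-circle distance is δ·R ≈ 1.875 × 3440 ≈ 6451 nmi, so the target fraction is f = 3600/6451 ≈ 0.558.
Interpolate at f ≈ 0.558 with slerp weights a = sin((1−f)δ)/sin δ ≈ 0.773, b = sin(fδ)/sin δ ≈ 0.907.
p = a·p₁ + b·p₂ ≈ (0.681, 0.732, 0.005); φ = arcsin(p_z) ≈ 0.29°, λ = atan2(p_y, p_x) ≈ 47.07°.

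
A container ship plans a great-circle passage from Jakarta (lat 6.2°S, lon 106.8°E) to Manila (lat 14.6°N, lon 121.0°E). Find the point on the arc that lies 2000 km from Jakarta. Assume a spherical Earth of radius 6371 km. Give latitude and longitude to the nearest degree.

From cos δ = sin φ₁ sin φ₂ + cos φ₁ cos φ₂ cos Δλ, the central angle is δ ≈ 0.438 rad (25.1°). The total great-circle distance is δ·R ≈ 0.438 × 6371 ≈ 2793 km, so the target fraction is f = 2000/2793 ≈ 0.716.
Interpolate at f ≈ 0.716 with slerp weights a = sin((1−f)δ)/sin δ ≈ 0.292, b = sin(fδ)/sin δ ≈ 0.727.
p = a·p₁ + b·p₂ ≈ (-0.447, 0.882, 0.152); φ = arcsin(p_z) ≈ 8.73°, λ = atan2(p_y, p_x) ≈ 116.86°.

≈ lat 9°N, lon 117°E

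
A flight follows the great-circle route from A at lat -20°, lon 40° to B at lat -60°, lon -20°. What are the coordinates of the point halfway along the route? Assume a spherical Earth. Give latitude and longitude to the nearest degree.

≈ lat -44°, lon 20°

Write both endpoints as unit vectors p₁, p₂ with components (cos φ cos λ, cos φ sin λ, sin φ).
The central angle between the endpoints is δ = arccos(p₁·p₂) ≈ 1.011 rad (57.9°).
Interpolate at f = 1/2 with slerp weights a = sin((1−f)δ)/sin δ ≈ 0.571, b = sin(fδ)/sin δ ≈ 0.571.
p = a·p₁ + b·p₂ ≈ (0.680, 0.247, -0.690); φ = arcsin(p_z) ≈ -43.66°, λ = atan2(p_y, p_x) ≈ 20.00°.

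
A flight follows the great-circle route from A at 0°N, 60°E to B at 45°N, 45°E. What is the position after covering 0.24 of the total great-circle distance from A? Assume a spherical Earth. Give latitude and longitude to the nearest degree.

≈ 11°N, 57°E

Convert each endpoint to a unit vector on the sphere (x = cos φ cos λ, y = cos φ sin λ, z = sin φ).
The central angle between the endpoints is δ = arccos(p₁·p₂) ≈ 0.819 rad (46.9°).
Interpolate at f = 0.24 with slerp weights a = sin((1−f)δ)/sin δ ≈ 0.798, b = sin(fδ)/sin δ ≈ 0.267.
p = a·p₁ + b·p₂ ≈ (0.533, 0.825, 0.189); φ = arcsin(p_z) ≈ 10.90°, λ = atan2(p_y, p_x) ≈ 57.14°.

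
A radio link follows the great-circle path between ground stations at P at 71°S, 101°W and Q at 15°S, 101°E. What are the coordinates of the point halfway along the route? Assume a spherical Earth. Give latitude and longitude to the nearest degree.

≈ 61°S, 111°E

From cos δ = sin φ₁ sin φ₂ + cos φ₁ cos φ₂ cos Δλ, the central angle is δ ≈ 1.618 rad (92.7°).
Interpolate at f = 1/2 with slerp weights a = sin((1−f)δ)/sin δ ≈ 0.724, b = sin(fδ)/sin δ ≈ 0.724.
p = a·p₁ + b·p₂ ≈ (-0.178, 0.455, -0.872); φ = arcsin(p_z) ≈ -60.72°, λ = atan2(p_y, p_x) ≈ 111.41°.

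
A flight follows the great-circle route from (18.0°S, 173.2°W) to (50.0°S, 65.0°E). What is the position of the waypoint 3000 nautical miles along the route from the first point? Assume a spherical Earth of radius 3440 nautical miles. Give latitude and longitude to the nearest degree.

Convert each endpoint to a unit vector on the sphere (x = cos φ cos λ, y = cos φ sin λ, z = sin φ).
The central angle between the endpoints is δ = arccos(p₁·p₂) ≈ 1.656 rad (94.9°). The total great-circle distance is δ·R ≈ 1.656 × 3440 ≈ 5698 nmi, so the target fraction is f = 3000/5698 ≈ 0.527.
Interpolate at f ≈ 0.527 with slerp weights a = sin((1−f)δ)/sin δ ≈ 0.709, b = sin(fδ)/sin δ ≈ 0.768.
p = a·p₁ + b·p₂ ≈ (-0.461, 0.368, -0.808); φ = arcsin(p_z) ≈ -53.88°, λ = atan2(p_y, p_x) ≈ 141.39°.

≈ (54°S, 141°E)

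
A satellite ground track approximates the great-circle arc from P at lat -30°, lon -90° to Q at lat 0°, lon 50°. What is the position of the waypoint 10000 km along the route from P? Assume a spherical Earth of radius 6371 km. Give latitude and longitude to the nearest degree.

≈ lat -26°, lon 17°

Convert each endpoint to a unit vector on the sphere (x = cos φ cos λ, y = cos φ sin λ, z = sin φ).
The central angle between the endpoints is δ = arccos(p₁·p₂) ≈ 2.296 rad (131.6°). The total great-circle distance is δ·R ≈ 2.296 × 6371 ≈ 14629 km, so the target fraction is f = 10000/14629 ≈ 0.684.
Interpolate at f ≈ 0.684 with slerp weights a = sin((1−f)δ)/sin δ ≈ 0.888, b = sin(fδ)/sin δ ≈ 1.336.
p = a·p₁ + b·p₂ ≈ (0.859, 0.255, -0.444); φ = arcsin(p_z) ≈ -26.35°, λ = atan2(p_y, p_x) ≈ 16.53°.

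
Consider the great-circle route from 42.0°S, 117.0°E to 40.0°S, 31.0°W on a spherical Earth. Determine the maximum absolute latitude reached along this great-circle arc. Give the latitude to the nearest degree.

≈ 72°S

The great circle lies in the plane with unit normal n̂ = (p₁ × p₂)/|p₁ × p₂|.
Here n̂_z ≈ -0.302; the vertex latitude is φ_max = arccos|n̂_z| ≈ 72.4°.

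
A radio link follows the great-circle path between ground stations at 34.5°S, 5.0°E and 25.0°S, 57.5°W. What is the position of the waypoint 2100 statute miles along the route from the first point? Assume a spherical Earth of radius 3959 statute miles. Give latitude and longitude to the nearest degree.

≈ 33°S, 32°W

Write both endpoints as unit vectors p₁, p₂ with components (cos φ cos λ, cos φ sin λ, sin φ).
The central angle between the endpoints is δ = arccos(p₁·p₂) ≈ 0.947 rad (54.2°). The total great-circle distance is δ·R ≈ 0.947 × 3959 ≈ 3748 mi, so the target fraction is f = 2100/3748 ≈ 0.560.
Interpolate at f ≈ 0.560 with slerp weights a = sin((1−f)δ)/sin δ ≈ 0.498, b = sin(fδ)/sin δ ≈ 0.623.
p = a·p₁ + b·p₂ ≈ (0.713, -0.441, -0.546); φ = arcsin(p_z) ≈ -33.07°, λ = atan2(p_y, p_x) ≈ -31.73°.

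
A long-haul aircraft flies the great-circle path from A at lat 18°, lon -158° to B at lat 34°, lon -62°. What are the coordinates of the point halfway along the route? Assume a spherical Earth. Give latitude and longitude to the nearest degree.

Write both endpoints as unit vectors p₁, p₂ with components (cos φ cos λ, cos φ sin λ, sin φ).
The central angle between the endpoints is δ = arccos(p₁·p₂) ≈ 1.480 rad (84.8°).
Interpolate at f = 1/2 with slerp weights a = sin((1−f)δ)/sin δ ≈ 0.677, b = sin(fδ)/sin δ ≈ 0.677.
p = a·p₁ + b·p₂ ≈ (-0.334, -0.737, 0.588); φ = arcsin(p_z) ≈ 36.01°, λ = atan2(p_y, p_x) ≈ -114.35°.

≈ lat 36°, lon -114°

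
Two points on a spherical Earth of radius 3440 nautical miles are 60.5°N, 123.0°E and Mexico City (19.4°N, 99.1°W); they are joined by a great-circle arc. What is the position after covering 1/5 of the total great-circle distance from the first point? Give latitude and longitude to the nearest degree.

Write both endpoints as unit vectors p₁, p₂ with components (cos φ cos λ, cos φ sin λ, sin φ).
The central angle between the endpoints is δ = arccos(p₁·p₂) ≈ 1.626 rad (93.2°).
Interpolate at f = 1/5 with slerp weights a = sin((1−f)δ)/sin δ ≈ 0.965, b = sin(fδ)/sin δ ≈ 0.320.
p = a·p₁ + b·p₂ ≈ (-0.307, 0.101, 0.946); φ = arcsin(p_z) ≈ 71.17°, λ = atan2(p_y, p_x) ≈ 161.84°.

≈ 71°N, 162°E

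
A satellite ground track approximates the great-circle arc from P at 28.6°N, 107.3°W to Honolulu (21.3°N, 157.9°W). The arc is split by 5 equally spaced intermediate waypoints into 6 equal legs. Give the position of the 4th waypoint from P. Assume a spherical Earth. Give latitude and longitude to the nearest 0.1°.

The haversine formula gives a central angle δ ≈ 0.805 rad (46.1°) between the endpoints.
Interpolate at f = 4/6 with slerp weights a = sin((1−f)δ)/sin δ ≈ 0.368, b = sin(fδ)/sin δ ≈ 0.709.
p = a·p₁ + b·p₂ ≈ (-0.708, -0.557, 0.434); φ = arcsin(p_z) ≈ 25.70°, λ = atan2(p_y, p_x) ≈ -141.82°.

≈ 25.7°N, 141.8°W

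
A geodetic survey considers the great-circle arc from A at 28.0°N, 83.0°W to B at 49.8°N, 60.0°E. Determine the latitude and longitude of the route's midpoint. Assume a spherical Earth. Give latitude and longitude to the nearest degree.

Write both endpoints as unit vectors p₁, p₂ with components (cos φ cos λ, cos φ sin λ, sin φ).
The central angle between the endpoints is δ = arccos(p₁·p₂) ≈ 1.668 rad (95.5°).
Interpolate at f = 1/2 with slerp weights a = sin((1−f)δ)/sin δ ≈ 0.744, b = sin(fδ)/sin δ ≈ 0.744.
p = a·p₁ + b·p₂ ≈ (0.320, -0.236, 0.917); φ = arcsin(p_z) ≈ 66.56°, λ = atan2(p_y, p_x) ≈ -36.41°.

≈ 67°N, 36°W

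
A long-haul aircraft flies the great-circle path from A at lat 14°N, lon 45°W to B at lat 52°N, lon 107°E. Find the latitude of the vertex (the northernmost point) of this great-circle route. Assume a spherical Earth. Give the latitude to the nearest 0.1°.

The great circle lies in the plane with unit normal n̂ = (p₁ × p₂)/|p₁ × p₂|.
Here n̂_z ≈ +0.298; the vertex latitude is φ_max = arccos|n̂_z| ≈ 72.7°.
Check via Clairaut: cos φ_max = |cos φ₁| · sin C = cos(14.0°)·sin(17.9°) ≈ 0.298, again giving ≈ 72.7°.

≈ 72.7°N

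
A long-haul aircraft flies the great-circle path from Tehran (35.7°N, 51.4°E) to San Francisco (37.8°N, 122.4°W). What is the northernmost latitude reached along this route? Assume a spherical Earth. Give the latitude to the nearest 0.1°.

≈ 85.9°N

The great circle lies in the plane with unit normal n̂ = (p₁ × p₂)/|p₁ × p₂|.
Here n̂_z ≈ -0.072; the vertex latitude is φ_max = arccos|n̂_z| ≈ 85.9°.
Check via Clairaut: cos φ_max = |cos φ₁| · sin C = cos(35.7°)·sin(5.1°) ≈ 0.072, again giving ≈ 85.9°.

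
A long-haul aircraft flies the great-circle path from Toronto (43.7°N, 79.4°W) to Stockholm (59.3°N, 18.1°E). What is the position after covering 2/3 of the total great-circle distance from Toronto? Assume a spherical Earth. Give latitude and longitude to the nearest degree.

Write both endpoints as unit vectors p₁, p₂ with components (cos φ cos λ, cos φ sin λ, sin φ).
The central angle between the endpoints is δ = arccos(p₁·p₂) ≈ 0.993 rad (56.9°).
Interpolate at f = 2/3 with slerp weights a = sin((1−f)δ)/sin δ ≈ 0.388, b = sin(fδ)/sin δ ≈ 0.734.
p = a·p₁ + b·p₂ ≈ (0.408, -0.159, 0.899); φ = arcsin(p_z) ≈ 64.04°, λ = atan2(p_y, p_x) ≈ -21.34°.

≈ 64°N, 21°W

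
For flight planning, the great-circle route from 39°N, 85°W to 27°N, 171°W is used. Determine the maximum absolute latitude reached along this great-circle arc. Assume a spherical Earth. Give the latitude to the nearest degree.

≈ 43°N

The great circle lies in the plane with unit normal n̂ = (p₁ × p₂)/|p₁ × p₂|.
Here n̂_z ≈ -0.733; the vertex latitude is φ_max = arccos|n̂_z| ≈ 42.9°.
Check via Clairaut: cos φ_max = |cos φ₁| · sin C = cos(39.0°)·sin(70.6°) ≈ 0.733, again giving ≈ 42.9°.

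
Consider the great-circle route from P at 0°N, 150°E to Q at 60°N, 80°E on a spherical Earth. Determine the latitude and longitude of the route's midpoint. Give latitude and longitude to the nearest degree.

≈ 34°N, 128°E

Write both endpoints as unit vectors p₁, p₂ with components (cos φ cos λ, cos φ sin λ, sin φ).
The central angle between the endpoints is δ = arccos(p₁·p₂) ≈ 1.399 rad (80.2°).
Interpolate at f = 1/2 with slerp weights a = sin((1−f)δ)/sin δ ≈ 0.653, b = sin(fδ)/sin δ ≈ 0.653.
p = a·p₁ + b·p₂ ≈ (-0.509, 0.648, 0.566); φ = arcsin(p_z) ≈ 34.46°, λ = atan2(p_y, p_x) ≈ 128.14°.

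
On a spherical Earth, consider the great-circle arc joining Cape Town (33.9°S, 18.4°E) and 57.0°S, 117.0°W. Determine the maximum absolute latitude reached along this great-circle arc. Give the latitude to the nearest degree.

The great circle lies in the plane with unit normal n̂ = (p₁ × p₂)/|p₁ × p₂|.
Here n̂_z ≈ -0.321; the vertex latitude is φ_max = arccos|n̂_z| ≈ 71.3°.

≈ 71°S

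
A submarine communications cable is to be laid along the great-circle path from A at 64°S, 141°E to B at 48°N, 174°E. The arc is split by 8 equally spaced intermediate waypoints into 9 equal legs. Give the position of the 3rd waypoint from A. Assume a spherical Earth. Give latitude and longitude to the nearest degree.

≈ 27°S, 157°E

The haversine formula gives a central angle δ ≈ 2.006 rad (115.0°) between the endpoints.
Interpolate at f = 3/9 with slerp weights a = sin((1−f)δ)/sin δ ≈ 1.073, b = sin(fδ)/sin δ ≈ 0.684.
p = a·p₁ + b·p₂ ≈ (-0.821, 0.344, -0.456); φ = arcsin(p_z) ≈ -27.15°, λ = atan2(p_y, p_x) ≈ 157.27°.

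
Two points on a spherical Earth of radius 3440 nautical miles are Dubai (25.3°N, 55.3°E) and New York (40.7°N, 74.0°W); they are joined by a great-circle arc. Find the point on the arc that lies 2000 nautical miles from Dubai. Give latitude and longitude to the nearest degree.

Convert each endpoint to a unit vector on the sphere (x = cos φ cos λ, y = cos φ sin λ, z = sin φ).
The central angle between the endpoints is δ = arccos(p₁·p₂) ≈ 1.727 rad (98.9°). The total great-circle distance is δ·R ≈ 1.727 × 3440 ≈ 5940 nmi, so the target fraction is f = 2000/5940 ≈ 0.337.
Interpolate at f ≈ 0.337 with slerp weights a = sin((1−f)δ)/sin δ ≈ 0.922, b = sin(fδ)/sin δ ≈ 0.556.
p = a·p₁ + b·p₂ ≈ (0.591, 0.280, 0.757); φ = arcsin(p_z) ≈ 49.17°, λ = atan2(p_y, p_x) ≈ 25.38°.

≈ 49°N, 25°E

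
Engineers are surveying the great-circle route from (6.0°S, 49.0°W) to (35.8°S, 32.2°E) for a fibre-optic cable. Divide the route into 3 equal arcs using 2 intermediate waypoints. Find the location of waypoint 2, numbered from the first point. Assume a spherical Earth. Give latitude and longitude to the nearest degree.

≈ (31°S, 1°E)

Convert each endpoint to a unit vector on the sphere (x = cos φ cos λ, y = cos φ sin λ, z = sin φ).
The central angle between the endpoints is δ = arccos(p₁·p₂) ≈ 1.385 rad (79.4°).
Interpolate at f = 2/3 with slerp weights a = sin((1−f)δ)/sin δ ≈ 0.453, b = sin(fδ)/sin δ ≈ 0.812.
p = a·p₁ + b·p₂ ≈ (0.853, 0.011, -0.522); φ = arcsin(p_z) ≈ -31.48°, λ = atan2(p_y, p_x) ≈ 0.71°.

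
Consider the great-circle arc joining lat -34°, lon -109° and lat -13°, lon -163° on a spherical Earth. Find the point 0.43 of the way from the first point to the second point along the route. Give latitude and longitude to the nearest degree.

Convert each endpoint to a unit vector on the sphere (x = cos φ cos λ, y = cos φ sin λ, z = sin φ).
The central angle between the endpoints is δ = arccos(p₁·p₂) ≈ 0.927 rad (53.1°).
Interpolate at f = 0.43 with slerp weights a = sin((1−f)δ)/sin δ ≈ 0.630, b = sin(fδ)/sin δ ≈ 0.485.
p = a·p₁ + b·p₂ ≈ (-0.622, -0.632, -0.462); φ = arcsin(p_z) ≈ -27.49°, λ = atan2(p_y, p_x) ≈ -134.54°.

≈ lat -27°, lon -135°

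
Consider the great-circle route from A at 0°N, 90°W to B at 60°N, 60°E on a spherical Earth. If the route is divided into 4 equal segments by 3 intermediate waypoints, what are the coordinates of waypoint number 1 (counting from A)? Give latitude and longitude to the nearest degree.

From cos δ = sin φ₁ sin φ₂ + cos φ₁ cos φ₂ cos Δλ, the central angle is δ ≈ 2.019 rad (115.7°).
Interpolate at f = 1/4 with slerp weights a = sin((1−f)δ)/sin δ ≈ 1.108, b = sin(fδ)/sin δ ≈ 0.536.
p = a·p₁ + b·p₂ ≈ (0.134, -0.875, 0.465); φ = arcsin(p_z) ≈ 27.68°, λ = atan2(p_y, p_x) ≈ -81.29°.

≈ 28°N, 81°W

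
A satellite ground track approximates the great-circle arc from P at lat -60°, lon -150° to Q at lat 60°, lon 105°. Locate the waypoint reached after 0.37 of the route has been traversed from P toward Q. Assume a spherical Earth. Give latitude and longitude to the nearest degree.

≈ lat -17°, lon 166°

Convert each endpoint to a unit vector on the sphere (x = cos φ cos λ, y = cos φ sin λ, z = sin φ).
The central angle between the endpoints is δ = arccos(p₁·p₂) ≈ 2.523 rad (144.6°).
Interpolate at f = 0.37 with slerp weights a = sin((1−f)δ)/sin δ ≈ 1.724, b = sin(fδ)/sin δ ≈ 1.386.
p = a·p₁ + b·p₂ ≈ (-0.926, 0.238, -0.293); φ = arcsin(p_z) ≈ -17.03°, λ = atan2(p_y, p_x) ≈ 165.57°.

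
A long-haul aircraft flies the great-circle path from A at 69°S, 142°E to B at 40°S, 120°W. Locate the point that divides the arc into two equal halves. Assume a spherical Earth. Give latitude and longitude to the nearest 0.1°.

≈ 63.1°S, 146.4°W

From cos δ = sin φ₁ sin φ₂ + cos φ₁ cos φ₂ cos Δλ, the central angle is δ ≈ 0.974 rad (55.8°).
Interpolate at f = 1/2 with slerp weights a = sin((1−f)δ)/sin δ ≈ 0.566, b = sin(fδ)/sin δ ≈ 0.566.
p = a·p₁ + b·p₂ ≈ (-0.376, -0.251, -0.892); φ = arcsin(p_z) ≈ -63.11°, λ = atan2(p_y, p_x) ≈ -146.36°.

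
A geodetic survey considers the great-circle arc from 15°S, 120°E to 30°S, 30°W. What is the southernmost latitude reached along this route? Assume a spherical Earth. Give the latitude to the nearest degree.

The great circle lies in the plane with unit normal n̂ = (p₁ × p₂)/|p₁ × p₂|.
Here n̂_z ≈ -0.520; the vertex latitude is φ_max = arccos|n̂_z| ≈ 58.6°.
Check via Clairaut: cos φ_max = |cos φ₁| · sin C = cos(15.0°)·sin(147.4°) ≈ 0.520, again giving ≈ 58.6°.

≈ 59°S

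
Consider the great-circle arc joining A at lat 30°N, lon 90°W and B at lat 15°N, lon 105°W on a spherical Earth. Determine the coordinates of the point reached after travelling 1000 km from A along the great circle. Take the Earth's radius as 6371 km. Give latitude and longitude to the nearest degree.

≈ lat 24°N, lon 97°W

The haversine formula gives a central angle δ ≈ 0.356 rad (20.4°) between the endpoints. The total great-circle distance is δ·R ≈ 0.356 × 6371 ≈ 2266 km, so the target fraction is f = 1000/2266 ≈ 0.441.
Interpolate at f ≈ 0.441 with slerp weights a = sin((1−f)δ)/sin δ ≈ 0.567, b = sin(fδ)/sin δ ≈ 0.449.
p = a·p₁ + b·p₂ ≈ (-0.112, -0.910, 0.400); φ = arcsin(p_z) ≈ 23.55°, λ = atan2(p_y, p_x) ≈ -97.03°.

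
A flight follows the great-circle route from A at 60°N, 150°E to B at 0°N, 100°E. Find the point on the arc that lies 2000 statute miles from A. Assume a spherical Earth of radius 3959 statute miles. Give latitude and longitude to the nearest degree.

Write both endpoints as unit vectors p₁, p₂ with components (cos φ cos λ, cos φ sin λ, sin φ).
The central angle between the endpoints is δ = arccos(p₁·p₂) ≈ 1.244 rad (71.3°). The total great-circle distance is δ·R ≈ 1.244 × 3959 ≈ 4923 mi, so the target fraction is f = 2000/4923 ≈ 0.406.
Interpolate at f ≈ 0.406 with slerp weights a = sin((1−f)δ)/sin δ ≈ 0.711, b = sin(fδ)/sin δ ≈ 0.511.
p = a·p₁ + b·p₂ ≈ (-0.397, 0.681, 0.616); φ = arcsin(p_z) ≈ 38.00°, λ = atan2(p_y, p_x) ≈ 120.21°.

≈ 38°N, 120°E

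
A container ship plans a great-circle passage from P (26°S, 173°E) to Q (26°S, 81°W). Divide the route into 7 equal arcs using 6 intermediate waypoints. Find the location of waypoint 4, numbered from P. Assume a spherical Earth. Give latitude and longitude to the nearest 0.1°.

≈ (38.7°S, 125.6°W)

Convert each endpoint to a unit vector on the sphere (x = cos φ cos λ, y = cos φ sin λ, z = sin φ).
The central angle between the endpoints is δ = arccos(p₁·p₂) ≈ 1.601 rad (91.7°).
Interpolate at f = 4/7 with slerp weights a = sin((1−f)δ)/sin δ ≈ 0.634, b = sin(fδ)/sin δ ≈ 0.793.
p = a·p₁ + b·p₂ ≈ (-0.454, -0.634, -0.626); φ = arcsin(p_z) ≈ -38.72°, λ = atan2(p_y, p_x) ≈ -125.59°.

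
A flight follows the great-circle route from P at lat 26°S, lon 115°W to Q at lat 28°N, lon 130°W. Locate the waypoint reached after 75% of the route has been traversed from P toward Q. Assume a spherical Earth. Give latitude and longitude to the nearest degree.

Write both endpoints as unit vectors p₁, p₂ with components (cos φ cos λ, cos φ sin λ, sin φ).
The central angle between the endpoints is δ = arccos(p₁·p₂) ≈ 0.976 rad (55.9°).
Interpolate at f = 0.75 with slerp weights a = sin((1−f)δ)/sin δ ≈ 0.292, b = sin(fδ)/sin δ ≈ 0.807.
p = a·p₁ + b·p₂ ≈ (-0.569, -0.783, 0.251); φ = arcsin(p_z) ≈ 14.53°, λ = atan2(p_y, p_x) ≈ -125.98°.

≈ lat 15°N, lon 126°W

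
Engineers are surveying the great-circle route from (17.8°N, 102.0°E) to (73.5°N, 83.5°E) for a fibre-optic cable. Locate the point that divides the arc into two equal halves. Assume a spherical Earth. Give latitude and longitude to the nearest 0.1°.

Convert each endpoint to a unit vector on the sphere (x = cos φ cos λ, y = cos φ sin λ, z = sin φ).
The central angle between the endpoints is δ = arccos(p₁·p₂) ≈ 0.989 rad (56.7°).
Interpolate at f = 1/2 with slerp weights a = sin((1−f)δ)/sin δ ≈ 0.568, b = sin(fδ)/sin δ ≈ 0.568.
p = a·p₁ + b·p₂ ≈ (-0.094, 0.689, 0.718); φ = arcsin(p_z) ≈ 45.91°, λ = atan2(p_y, p_x) ≈ 97.78°.

≈ (45.9°N, 97.8°E)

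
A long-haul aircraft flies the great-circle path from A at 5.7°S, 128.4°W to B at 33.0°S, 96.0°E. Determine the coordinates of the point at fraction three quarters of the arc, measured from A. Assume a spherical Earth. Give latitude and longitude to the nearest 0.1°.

≈ 45.1°S, 132.8°E

Convert each endpoint to a unit vector on the sphere (x = cos φ cos λ, y = cos φ sin λ, z = sin φ).
The central angle between the endpoints is δ = arccos(p₁·p₂) ≈ 2.144 rad (122.8°).
Interpolate at f = 3/4 with slerp weights a = sin((1−f)δ)/sin δ ≈ 0.608, b = sin(fδ)/sin δ ≈ 1.189.
p = a·p₁ + b·p₂ ≈ (-0.480, 0.518, -0.708); φ = arcsin(p_z) ≈ -45.08°, λ = atan2(p_y, p_x) ≈ 132.81°.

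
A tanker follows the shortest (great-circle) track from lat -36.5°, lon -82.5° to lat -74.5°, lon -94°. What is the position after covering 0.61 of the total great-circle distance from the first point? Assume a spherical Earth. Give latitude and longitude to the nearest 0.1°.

From cos δ = sin φ₁ sin φ₂ + cos φ₁ cos φ₂ cos Δλ, the central angle is δ ≈ 0.670 rad (38.4°).
Interpolate at f = 0.61 with slerp weights a = sin((1−f)δ)/sin δ ≈ 0.416, b = sin(fδ)/sin δ ≈ 0.640.
p = a·p₁ + b·p₂ ≈ (0.032, -0.502, -0.864); φ = arcsin(p_z) ≈ -59.79°, λ = atan2(p_y, p_x) ≈ -86.39°.

≈ lat -59.8°, lon -86.4°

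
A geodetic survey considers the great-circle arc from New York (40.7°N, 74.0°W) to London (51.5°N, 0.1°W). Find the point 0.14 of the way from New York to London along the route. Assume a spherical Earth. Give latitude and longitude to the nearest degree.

Convert each endpoint to a unit vector on the sphere (x = cos φ cos λ, y = cos φ sin λ, z = sin φ).
The central angle between the endpoints is δ = arccos(p₁·p₂) ≈ 0.875 rad (50.1°).
Interpolate at f = 0.14 with slerp weights a = sin((1−f)δ)/sin δ ≈ 0.890, b = sin(fδ)/sin δ ≈ 0.159.
p = a·p₁ + b·p₂ ≈ (0.285, -0.649, 0.705); φ = arcsin(p_z) ≈ 44.85°, λ = atan2(p_y, p_x) ≈ -66.28°.

≈ 45°N, 66°W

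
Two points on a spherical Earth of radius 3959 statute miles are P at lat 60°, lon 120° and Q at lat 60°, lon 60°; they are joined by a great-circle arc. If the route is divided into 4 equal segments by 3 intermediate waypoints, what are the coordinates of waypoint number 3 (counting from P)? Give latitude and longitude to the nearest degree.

≈ lat 63°, lon 74°

Convert each endpoint to a unit vector on the sphere (x = cos φ cos λ, y = cos φ sin λ, z = sin φ).
The central angle between the endpoints is δ = arccos(p₁·p₂) ≈ 0.505 rad (29.0°).
Interpolate at f = 3/4 with slerp weights a = sin((1−f)δ)/sin δ ≈ 0.260, b = sin(fδ)/sin δ ≈ 0.764.
p = a·p₁ + b·p₂ ≈ (0.126, 0.444, 0.887); φ = arcsin(p_z) ≈ 62.54°, λ = atan2(p_y, p_x) ≈ 74.14°.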